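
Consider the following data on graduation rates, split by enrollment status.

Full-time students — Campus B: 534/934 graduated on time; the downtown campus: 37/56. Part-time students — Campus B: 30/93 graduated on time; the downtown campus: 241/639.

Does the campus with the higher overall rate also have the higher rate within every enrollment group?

Full-time: Campus B 534/934 = 57.2%, the downtown campus 37/56 = 66.1% → the downtown campus
Part-time: Campus B 30/93 = 32.3%, the downtown campus 241/639 = 37.7% → the downtown campus
Overall: Campus B 564/1027 = 54.9%, the downtown campus 278/695 = 40.0% → Campus B
The downtown campus wins each enrollment group but Campus B wins overall — the comparison reverses. The downtown campus's students skew toward part-time, which has a lower base rate.

No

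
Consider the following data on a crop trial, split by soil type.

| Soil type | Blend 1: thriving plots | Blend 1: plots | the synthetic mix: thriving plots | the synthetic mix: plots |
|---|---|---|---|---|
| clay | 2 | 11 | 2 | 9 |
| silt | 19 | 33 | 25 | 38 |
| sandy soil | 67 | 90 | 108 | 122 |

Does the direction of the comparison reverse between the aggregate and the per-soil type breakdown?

Clay: Blend 1 2/11 = 18.2%, the synthetic mix 2/9 = 22.2% → the synthetic mix
Silt: Blend 1 19/33 = 57.6%, the synthetic mix 25/38 = 65.8% → the synthetic mix
Sandy soil: Blend 1 67/90 = 74.4%, the synthetic mix 108/122 = 88.5% → the synthetic mix
Overall: Blend 1 88/134 = 65.7%, the synthetic mix 135/169 = 79.9% → the synthetic mix
The synthetic mix wins overall and in every soil group — no reversal.

No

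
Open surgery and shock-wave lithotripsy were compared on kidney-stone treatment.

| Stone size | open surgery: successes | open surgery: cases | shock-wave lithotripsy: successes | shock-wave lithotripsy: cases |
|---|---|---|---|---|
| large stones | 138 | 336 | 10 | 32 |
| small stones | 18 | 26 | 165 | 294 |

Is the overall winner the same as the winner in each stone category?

Large stones: open surgery 138/336 = 41.1%, shock-wave lithotripsy 10/32 = 31.2% → open surgery
Small stones: open surgery 18/26 = 69.2%, shock-wave lithotripsy 165/294 = 56.1% → open surgery
Overall: open surgery 156/362 = 43.1%, shock-wave lithotripsy 175/326 = 53.7% → shock-wave lithotripsy
Open surgery wins each stone group but shock-wave lithotripsy wins overall — the comparison reverses. Open surgery's cases skew toward large stones, which has a lower base rate.

No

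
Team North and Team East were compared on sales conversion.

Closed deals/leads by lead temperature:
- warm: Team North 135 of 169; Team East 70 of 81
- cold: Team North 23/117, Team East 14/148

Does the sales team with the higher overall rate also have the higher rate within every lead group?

No

Warm: Team North 135/169 = 79.9%, Team East 70/81 = 86.4% → Team East
Cold: Team North 23/117 = 19.7%, Team East 14/148 = 9.5% → Team North
Overall: Team North 158/286 = 55.2%, Team East 84/229 = 36.7% → Team North
Neither sweeps: Team North wins 1 of 2 groups, Team East wins 1. Team North wins overall but not every group — no Simpson reversal.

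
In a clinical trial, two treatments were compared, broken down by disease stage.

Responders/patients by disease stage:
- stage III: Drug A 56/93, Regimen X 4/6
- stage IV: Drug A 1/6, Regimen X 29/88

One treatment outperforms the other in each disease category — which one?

Regimen X

Stage III: Drug A 56/93 = 60.2%, Regimen X 4/6 = 66.7% → Regimen X
Stage IV: Drug A 1/6 = 16.7%, Regimen X 29/88 = 33.0% → Regimen X
Regimen X has the higher rate in both groups.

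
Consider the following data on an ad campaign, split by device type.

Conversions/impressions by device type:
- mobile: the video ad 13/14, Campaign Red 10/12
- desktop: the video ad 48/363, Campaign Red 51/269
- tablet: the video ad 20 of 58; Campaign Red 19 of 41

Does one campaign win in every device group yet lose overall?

No

Mobile: the video ad 13/14 = 92.9%, Campaign Red 10/12 = 83.3% → the video ad
Desktop: the video ad 48/363 = 13.2%, Campaign Red 51/269 = 19.0% → Campaign Red
Tablet: the video ad 20/58 = 34.5%, Campaign Red 19/41 = 46.3% → Campaign Red
Overall: the video ad 81/435 = 18.6%, Campaign Red 80/322 = 24.8% → Campaign Red
Neither sweeps: the video ad wins 1 of 3 groups, Campaign Red wins 2. Campaign Red wins overall but not every group — no Simpson reversal.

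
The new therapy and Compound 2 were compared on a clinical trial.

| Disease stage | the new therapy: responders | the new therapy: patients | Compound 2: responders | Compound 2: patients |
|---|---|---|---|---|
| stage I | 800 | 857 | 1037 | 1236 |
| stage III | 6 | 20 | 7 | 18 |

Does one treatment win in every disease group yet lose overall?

Stage I: the new therapy 800/857 = 93.3%, Compound 2 1037/1236 = 83.9% → the new therapy
Stage III: the new therapy 6/20 = 30.0%, Compound 2 7/18 = 38.9% → Compound 2
Overall: the new therapy 806/877 = 91.9%, Compound 2 1044/1254 = 83.3% → the new therapy
Neither sweeps: the new therapy wins 1 of 2 groups, Compound 2 wins 1. The new therapy wins overall but not every group — no Simpson reversal.

No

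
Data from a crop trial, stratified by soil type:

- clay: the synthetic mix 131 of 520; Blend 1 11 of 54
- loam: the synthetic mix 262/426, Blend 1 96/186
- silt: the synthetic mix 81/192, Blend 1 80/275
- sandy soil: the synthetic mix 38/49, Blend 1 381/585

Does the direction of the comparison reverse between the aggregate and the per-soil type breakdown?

Clay: the synthetic mix 131/520 = 25.2%, Blend 1 11/54 = 20.4% → the synthetic mix
Loam: the synthetic mix 262/426 = 61.5%, Blend 1 96/186 = 51.6% → the synthetic mix
Silt: the synthetic mix 81/192 = 42.2%, Blend 1 80/275 = 29.1% → the synthetic mix
Sandy soil: the synthetic mix 38/49 = 77.6%, Blend 1 381/585 = 65.1% → the synthetic mix
Overall: the synthetic mix 512/1187 = 43.1%, Blend 1 568/1100 = 51.6% → Blend 1
The synthetic mix wins each soil group but Blend 1 wins overall — the comparison reverses. The synthetic mix's plots skew toward clay, which has a lower base rate.

Yes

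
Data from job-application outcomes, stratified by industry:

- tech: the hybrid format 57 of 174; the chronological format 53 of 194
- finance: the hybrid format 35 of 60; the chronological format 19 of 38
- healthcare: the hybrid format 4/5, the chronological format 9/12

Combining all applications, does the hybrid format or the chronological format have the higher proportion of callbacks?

Tech: the hybrid format 57/174 = 32.8%, the chronological format 53/194 = 27.3% → the hybrid format
Finance: the hybrid format 35/60 = 58.3%, the chronological format 19/38 = 50.0% → the hybrid format
Healthcare: the hybrid format 4/5 = 80.0%, the chronological format 9/12 = 75.0% → the hybrid format
Overall: the hybrid format 96/239 = 40.2%, the chronological format 81/244 = 33.2% → the hybrid format

the hybrid format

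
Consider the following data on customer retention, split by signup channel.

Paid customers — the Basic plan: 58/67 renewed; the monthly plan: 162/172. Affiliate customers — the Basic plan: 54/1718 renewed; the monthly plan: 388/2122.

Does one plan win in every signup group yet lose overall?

Paid: the Basic plan 58/67 = 86.6%, the monthly plan 162/172 = 94.2% → the monthly plan
Affiliate: the Basic plan 54/1718 = 3.1%, the monthly plan 388/2122 = 18.3% → the monthly plan
Overall: the Basic plan 112/1785 = 6.3%, the monthly plan 550/2294 = 24.0% → the monthly plan
The monthly plan wins overall and in every signup group — no reversal.

No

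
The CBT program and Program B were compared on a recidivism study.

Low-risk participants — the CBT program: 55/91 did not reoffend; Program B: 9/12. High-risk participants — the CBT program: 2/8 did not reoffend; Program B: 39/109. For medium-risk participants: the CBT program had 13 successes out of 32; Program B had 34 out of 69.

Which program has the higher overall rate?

Low-risk: the CBT program 55/91 = 60.4%, Program B 9/12 = 75.0% → Program B
High-risk: the CBT program 2/8 = 25.0%, Program B 39/109 = 35.8% → Program B
Medium-risk: the CBT program 13/32 = 40.6%, Program B 34/69 = 49.3% → Program B
Overall: the CBT program 70/131 = 53.4%, Program B 82/190 = 43.2% → the CBT program
(Program B wins every risk group but the CBT program wins overall — Program B's participants skew toward the low-rate high-risk group.)

the CBT program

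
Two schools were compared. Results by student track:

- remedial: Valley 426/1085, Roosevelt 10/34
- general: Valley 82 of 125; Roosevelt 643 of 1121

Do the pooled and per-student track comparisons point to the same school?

Remedial: Valley 426/1085 = 39.3%, Roosevelt 10/34 = 29.4% → Valley
General: Valley 82/125 = 65.6%, Roosevelt 643/1121 = 57.4% → Valley
Overall: Valley 508/1210 = 42.0%, Roosevelt 653/1155 = 56.5% → Roosevelt
Valley wins each student group but Roosevelt wins overall — the comparison reverses. Valley's students skew toward remedial, which has a lower base rate.

No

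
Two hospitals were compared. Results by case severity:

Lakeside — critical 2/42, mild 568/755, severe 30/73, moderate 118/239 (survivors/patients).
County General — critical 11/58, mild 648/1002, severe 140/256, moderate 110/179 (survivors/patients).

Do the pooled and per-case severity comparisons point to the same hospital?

No

Critical: Lakeside 2/42 = 4.8%, County General 11/58 = 19.0% → County General
Mild: Lakeside 568/755 = 75.2%, County General 648/1002 = 64.7% → Lakeside
Severe: Lakeside 30/73 = 41.1%, County General 140/256 = 54.7% → County General
Moderate: Lakeside 118/239 = 49.4%, County General 110/179 = 61.5% → County General
Overall: Lakeside 718/1109 = 64.7%, County General 909/1495 = 60.8% → Lakeside
Neither sweeps: Lakeside wins 1 of 4 groups, County General wins 3. Lakeside wins overall but not every group — no Simpson reversal.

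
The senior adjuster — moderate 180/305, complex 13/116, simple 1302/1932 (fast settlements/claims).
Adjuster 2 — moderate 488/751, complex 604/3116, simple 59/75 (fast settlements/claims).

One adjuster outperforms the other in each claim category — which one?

Adjuster 2

Moderate: the senior adjuster 180/305 = 59.0%, Adjuster 2 488/751 = 65.0% → Adjuster 2
Complex: the senior adjuster 13/116 = 11.2%, Adjuster 2 604/3116 = 19.4% → Adjuster 2
Simple: the senior adjuster 1302/1932 = 67.4%, Adjuster 2 59/75 = 78.7% → Adjuster 2
Adjuster 2 has the higher rate in all 3 groups.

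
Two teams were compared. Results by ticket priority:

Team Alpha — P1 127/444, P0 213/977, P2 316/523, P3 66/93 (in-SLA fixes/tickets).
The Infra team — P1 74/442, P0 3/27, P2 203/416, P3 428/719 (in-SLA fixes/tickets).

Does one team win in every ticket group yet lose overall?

Yes

P1: Team Alpha 127/444 = 28.6%, the Infra team 74/442 = 16.7% → Team Alpha
P0: Team Alpha 213/977 = 21.8%, the Infra team 3/27 = 11.1% → Team Alpha
P2: Team Alpha 316/523 = 60.4%, the Infra team 203/416 = 48.8% → Team Alpha
P3: Team Alpha 66/93 = 71.0%, the Infra team 428/719 = 59.5% → Team Alpha
Overall: Team Alpha 722/2037 = 35.4%, the Infra team 708/1604 = 44.1% → the Infra team
Team Alpha wins each ticket group but the Infra team wins overall — the comparison reverses. Team Alpha's tickets skew toward P0, which has a lower base rate.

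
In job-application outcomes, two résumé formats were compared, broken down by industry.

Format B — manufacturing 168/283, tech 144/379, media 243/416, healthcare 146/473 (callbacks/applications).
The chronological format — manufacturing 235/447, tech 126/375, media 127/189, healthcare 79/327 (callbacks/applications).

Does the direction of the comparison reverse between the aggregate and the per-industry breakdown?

No

Manufacturing: Format B 168/283 = 59.4%, the chronological format 235/447 = 52.6% → Format B
Tech: Format B 144/379 = 38.0%, the chronological format 126/375 = 33.6% → Format B
Media: Format B 243/416 = 58.4%, the chronological format 127/189 = 67.2% → the chronological format
Healthcare: Format B 146/473 = 30.9%, the chronological format 79/327 = 24.2% → Format B
Overall: Format B 701/1551 = 45.2%, the chronological format 567/1338 = 42.4% → Format B
Neither sweeps: Format B wins 3 of 4 groups, the chronological format wins 1. Format B wins overall but not every group — no Simpson reversal.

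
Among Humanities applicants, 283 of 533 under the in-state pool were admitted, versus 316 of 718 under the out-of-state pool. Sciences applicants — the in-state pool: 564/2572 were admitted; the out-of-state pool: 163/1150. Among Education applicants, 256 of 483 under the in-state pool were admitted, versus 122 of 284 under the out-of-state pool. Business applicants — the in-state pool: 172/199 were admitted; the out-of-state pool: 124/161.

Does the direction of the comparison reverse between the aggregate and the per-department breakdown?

No

Humanities: the in-state pool 283/533 = 53.1%, the out-of-state pool 316/718 = 44.0% → the in-state pool
Sciences: the in-state pool 564/2572 = 21.9%, the out-of-state pool 163/1150 = 14.2% → the in-state pool
Education: the in-state pool 256/483 = 53.0%, the out-of-state pool 122/284 = 43.0% → the in-state pool
Business: the in-state pool 172/199 = 86.4%, the out-of-state pool 124/161 = 77.0% → the in-state pool
Overall: the in-state pool 1275/3787 = 33.7%, the out-of-state pool 725/2313 = 31.3% → the in-state pool
The in-state pool wins overall and in every department group — no reversal.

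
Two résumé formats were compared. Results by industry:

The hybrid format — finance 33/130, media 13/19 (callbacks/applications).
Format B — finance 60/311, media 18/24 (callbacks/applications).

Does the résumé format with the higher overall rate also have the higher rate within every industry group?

No

Finance: the hybrid format 33/130 = 25.4%, Format B 60/311 = 19.3% → the hybrid format
Media: the hybrid format 13/19 = 68.4%, Format B 18/24 = 75.0% → Format B
Overall: the hybrid format 46/149 = 30.9%, Format B 78/335 = 23.3% → the hybrid format
Neither sweeps: the hybrid format wins 1 of 2 groups, Format B wins 1. The hybrid format wins overall but not every group — no Simpson reversal.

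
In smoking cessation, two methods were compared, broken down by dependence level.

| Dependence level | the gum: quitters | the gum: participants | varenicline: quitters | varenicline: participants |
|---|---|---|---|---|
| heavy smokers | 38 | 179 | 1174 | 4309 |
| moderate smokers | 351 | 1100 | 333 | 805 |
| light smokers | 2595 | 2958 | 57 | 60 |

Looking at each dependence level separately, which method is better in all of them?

Heavy smokers: the gum 38/179 = 21.2%, varenicline 1174/4309 = 27.2% → varenicline
Moderate smokers: the gum 351/1100 = 31.9%, varenicline 333/805 = 41.4% → varenicline
Light smokers: the gum 2595/2958 = 87.7%, varenicline 57/60 = 95.0% → varenicline
Varenicline has the higher rate in all 3 groups.

varenicline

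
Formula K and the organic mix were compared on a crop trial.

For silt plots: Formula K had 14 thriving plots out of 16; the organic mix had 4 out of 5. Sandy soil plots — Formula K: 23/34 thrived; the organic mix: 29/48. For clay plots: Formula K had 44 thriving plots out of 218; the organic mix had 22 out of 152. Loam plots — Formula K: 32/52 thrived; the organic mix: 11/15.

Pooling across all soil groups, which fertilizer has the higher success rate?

Silt: Formula K 14/16 = 87.5%, the organic mix 4/5 = 80.0% → Formula K
Sandy soil: Formula K 23/34 = 67.6%, the organic mix 29/48 = 60.4% → Formula K
Clay: Formula K 44/218 = 20.2%, the organic mix 22/152 = 14.5% → Formula K
Loam: Formula K 32/52 = 61.5%, the organic mix 11/15 = 73.3% → the organic mix
Overall: Formula K 113/320 = 35.3%, the organic mix 66/220 = 30.0% → Formula K
(Neither sweeps every soil group, but Formula K has the higher pooled rate.)

Formula K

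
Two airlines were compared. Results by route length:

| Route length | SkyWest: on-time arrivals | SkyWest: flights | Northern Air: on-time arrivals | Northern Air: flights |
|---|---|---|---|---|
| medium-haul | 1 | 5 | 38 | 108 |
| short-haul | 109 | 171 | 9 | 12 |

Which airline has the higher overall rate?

SkyWest

Medium-haul: SkyWest 1/5 = 20.0%, Northern Air 38/108 = 35.2% → Northern Air
Short-haul: SkyWest 109/171 = 63.7%, Northern Air 9/12 = 75.0% → Northern Air
Overall: SkyWest 110/176 = 62.5%, Northern Air 47/120 = 39.2% → SkyWest
(Northern Air wins every route group but SkyWest wins overall — Northern Air's flights skew toward the low-rate medium-haul group.)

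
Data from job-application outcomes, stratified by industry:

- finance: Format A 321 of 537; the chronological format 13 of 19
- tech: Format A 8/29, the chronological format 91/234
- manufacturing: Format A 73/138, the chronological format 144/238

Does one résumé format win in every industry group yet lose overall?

Yes

Finance: Format A 321/537 = 59.8%, the chronological format 13/19 = 68.4% → the chronological format
Tech: Format A 8/29 = 27.6%, the chronological format 91/234 = 38.9% → the chronological format
Manufacturing: Format A 73/138 = 52.9%, the chronological format 144/238 = 60.5% → the chronological format
Overall: Format A 402/704 = 57.1%, the chronological format 248/491 = 50.5% → Format A
The chronological format wins each industry group but Format A wins overall — the comparison reverses. The chronological format's applications skew toward tech, which has a lower base rate.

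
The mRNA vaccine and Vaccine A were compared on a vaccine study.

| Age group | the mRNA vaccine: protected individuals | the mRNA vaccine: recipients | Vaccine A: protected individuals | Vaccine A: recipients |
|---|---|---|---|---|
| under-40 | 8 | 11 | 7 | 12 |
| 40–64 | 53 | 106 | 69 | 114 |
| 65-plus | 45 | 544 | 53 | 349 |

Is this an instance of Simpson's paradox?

No

Under-40: the mRNA vaccine 8/11 = 72.7%, Vaccine A 7/12 = 58.3% → the mRNA vaccine
40–64: the mRNA vaccine 53/106 = 50.0%, Vaccine A 69/114 = 60.5% → Vaccine A
65-plus: the mRNA vaccine 45/544 = 8.3%, Vaccine A 53/349 = 15.2% → Vaccine A
Overall: the mRNA vaccine 106/661 = 16.0%, Vaccine A 129/475 = 27.2% → Vaccine A
Neither sweeps: the mRNA vaccine wins 1 of 3 groups, Vaccine A wins 2. Vaccine A wins overall but not every group — no Simpson reversal.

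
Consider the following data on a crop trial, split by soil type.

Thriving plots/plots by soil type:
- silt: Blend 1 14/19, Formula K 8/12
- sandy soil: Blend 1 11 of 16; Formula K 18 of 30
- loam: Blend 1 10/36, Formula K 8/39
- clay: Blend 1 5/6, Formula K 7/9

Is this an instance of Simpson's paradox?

Silt: Blend 1 14/19 = 73.7%, Formula K 8/12 = 66.7% → Blend 1
Sandy soil: Blend 1 11/16 = 68.8%, Formula K 18/30 = 60.0% → Blend 1
Loam: Blend 1 10/36 = 27.8%, Formula K 8/39 = 20.5% → Blend 1
Clay: Blend 1 5/6 = 83.3%, Formula K 7/9 = 77.8% → Blend 1
Overall: Blend 1 40/77 = 51.9%, Formula K 41/90 = 45.6% → Blend 1
Blend 1 wins overall and in every soil group — no reversal.

No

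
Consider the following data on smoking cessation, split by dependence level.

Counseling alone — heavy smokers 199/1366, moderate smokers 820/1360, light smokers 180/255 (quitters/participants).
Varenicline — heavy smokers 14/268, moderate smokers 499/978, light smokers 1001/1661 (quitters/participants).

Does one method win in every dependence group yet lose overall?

Yes

Heavy smokers: counseling alone 199/1366 = 14.6%, varenicline 14/268 = 5.2% → counseling alone
Moderate smokers: counseling alone 820/1360 = 60.3%, varenicline 499/978 = 51.0% → counseling alone
Light smokers: counseling alone 180/255 = 70.6%, varenicline 1001/1661 = 60.3% → counseling alone
Overall: counseling alone 1199/2981 = 40.2%, varenicline 1514/2907 = 52.1% → varenicline
Counseling alone wins each dependence group but varenicline wins overall — the comparison reverses. Counseling alone's participants skew toward heavy smokers, which has a lower base rate.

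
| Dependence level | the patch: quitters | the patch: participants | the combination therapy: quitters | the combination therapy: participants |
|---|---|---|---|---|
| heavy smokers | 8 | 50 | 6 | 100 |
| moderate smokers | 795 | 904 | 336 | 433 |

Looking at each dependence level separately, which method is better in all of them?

the patch

Heavy smokers: the patch 8/50 = 16.0%, the combination therapy 6/100 = 6.0% → the patch
Moderate smokers: the patch 795/904 = 87.9%, the combination therapy 336/433 = 77.6% → the patch
The patch has the higher rate in both groups.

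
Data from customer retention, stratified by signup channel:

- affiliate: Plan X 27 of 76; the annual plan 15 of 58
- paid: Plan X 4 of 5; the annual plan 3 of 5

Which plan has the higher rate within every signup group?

Affiliate: Plan X 27/76 = 35.5%, the annual plan 15/58 = 25.9% → Plan X
Paid: Plan X 4/5 = 80.0%, the annual plan 3/5 = 60.0% → Plan X
Plan X has the higher rate in both groups.

Plan X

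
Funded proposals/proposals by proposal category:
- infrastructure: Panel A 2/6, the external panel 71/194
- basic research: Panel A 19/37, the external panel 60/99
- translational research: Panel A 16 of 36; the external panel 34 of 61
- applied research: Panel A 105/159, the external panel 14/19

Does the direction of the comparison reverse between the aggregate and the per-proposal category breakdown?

Infrastructure: Panel A 2/6 = 33.3%, the external panel 71/194 = 36.6% → the external panel
Basic research: Panel A 19/37 = 51.4%, the external panel 60/99 = 60.6% → the external panel
Translational research: Panel A 16/36 = 44.4%, the external panel 34/61 = 55.7% → the external panel
Applied research: Panel A 105/159 = 66.0%, the external panel 14/19 = 73.7% → the external panel
Overall: Panel A 142/238 = 59.7%, the external panel 179/373 = 48.0% → Panel A
The external panel wins each proposal group but Panel A wins overall — the comparison reverses. The external panel's proposals skew toward infrastructure, which has a lower base rate.

Yes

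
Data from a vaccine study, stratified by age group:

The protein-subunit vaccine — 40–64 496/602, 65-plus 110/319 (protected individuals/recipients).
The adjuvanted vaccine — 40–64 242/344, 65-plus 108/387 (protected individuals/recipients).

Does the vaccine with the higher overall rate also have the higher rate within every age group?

40–64: the protein-subunit vaccine 496/602 = 82.4%, the adjuvanted vaccine 242/344 = 70.3% → the protein-subunit vaccine
65-plus: the protein-subunit vaccine 110/319 = 34.5%, the adjuvanted vaccine 108/387 = 27.9% → the protein-subunit vaccine
Overall: the protein-subunit vaccine 606/921 = 65.8%, the adjuvanted vaccine 350/731 = 47.9% → the protein-subunit vaccine
The protein-subunit vaccine wins overall and in every age group — no reversal.

Yes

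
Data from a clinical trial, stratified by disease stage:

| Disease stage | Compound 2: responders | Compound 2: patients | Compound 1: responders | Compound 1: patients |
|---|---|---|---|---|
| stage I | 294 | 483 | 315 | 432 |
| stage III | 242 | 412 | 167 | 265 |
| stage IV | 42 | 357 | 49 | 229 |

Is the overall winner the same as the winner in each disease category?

Stage I: Compound 2 294/483 = 60.9%, Compound 1 315/432 = 72.9% → Compound 1
Stage III: Compound 2 242/412 = 58.7%, Compound 1 167/265 = 63.0% → Compound 1
Stage IV: Compound 2 42/357 = 11.8%, Compound 1 49/229 = 21.4% → Compound 1
Overall: Compound 2 578/1252 = 46.2%, Compound 1 531/926 = 57.3% → Compound 1
Compound 1 wins overall and in every disease group — no reversal.

Yes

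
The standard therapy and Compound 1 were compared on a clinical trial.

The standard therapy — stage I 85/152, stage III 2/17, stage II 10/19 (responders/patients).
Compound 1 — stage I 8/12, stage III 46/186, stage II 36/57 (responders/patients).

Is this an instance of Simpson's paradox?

Stage I: the standard therapy 85/152 = 55.9%, Compound 1 8/12 = 66.7% → Compound 1
Stage III: the standard therapy 2/17 = 11.8%, Compound 1 46/186 = 24.7% → Compound 1
Stage II: the standard therapy 10/19 = 52.6%, Compound 1 36/57 = 63.2% → Compound 1
Overall: the standard therapy 97/188 = 51.6%, Compound 1 90/255 = 35.3% → the standard therapy
Compound 1 wins each disease group but the standard therapy wins overall — the comparison reverses. Compound 1's patients skew toward stage III, which has a lower base rate.

Yes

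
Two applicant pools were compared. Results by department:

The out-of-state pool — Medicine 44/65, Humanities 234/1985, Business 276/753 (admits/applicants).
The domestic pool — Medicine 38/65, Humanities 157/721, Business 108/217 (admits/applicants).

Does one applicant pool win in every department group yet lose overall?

Medicine: the out-of-state pool 44/65 = 67.7%, the domestic pool 38/65 = 58.5% → the out-of-state pool
Humanities: the out-of-state pool 234/1985 = 11.8%, the domestic pool 157/721 = 21.8% → the domestic pool
Business: the out-of-state pool 276/753 = 36.7%, the domestic pool 108/217 = 49.8% → the domestic pool
Overall: the out-of-state pool 554/2803 = 19.8%, the domestic pool 303/1003 = 30.2% → the domestic pool
Neither sweeps: the out-of-state pool wins 1 of 3 groups, the domestic pool wins 2. The domestic pool wins overall but not every group — no Simpson reversal.

No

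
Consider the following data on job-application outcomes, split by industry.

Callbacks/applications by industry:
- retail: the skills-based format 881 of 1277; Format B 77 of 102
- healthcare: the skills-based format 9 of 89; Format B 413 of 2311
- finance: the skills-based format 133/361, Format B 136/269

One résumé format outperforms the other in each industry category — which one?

Format B

Retail: the skills-based format 881/1277 = 69.0%, Format B 77/102 = 75.5% → Format B
Healthcare: the skills-based format 9/89 = 10.1%, Format B 413/2311 = 17.9% → Format B
Finance: the skills-based format 133/361 = 36.8%, Format B 136/269 = 50.6% → Format B
Format B has the higher rate in all 3 groups.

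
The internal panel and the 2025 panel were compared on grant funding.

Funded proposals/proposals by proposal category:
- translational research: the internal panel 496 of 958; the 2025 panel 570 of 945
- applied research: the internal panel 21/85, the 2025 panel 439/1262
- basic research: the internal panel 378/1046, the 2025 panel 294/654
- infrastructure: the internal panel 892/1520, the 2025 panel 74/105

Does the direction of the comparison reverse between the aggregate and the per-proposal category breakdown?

Yes

Translational research: the internal panel 496/958 = 51.8%, the 2025 panel 570/945 = 60.3% → the 2025 panel
Applied research: the internal panel 21/85 = 24.7%, the 2025 panel 439/1262 = 34.8% → the 2025 panel
Basic research: the internal panel 378/1046 = 36.1%, the 2025 panel 294/654 = 45.0% → the 2025 panel
Infrastructure: the internal panel 892/1520 = 58.7%, the 2025 panel 74/105 = 70.5% → the 2025 panel
Overall: the internal panel 1787/3609 = 49.5%, the 2025 panel 1377/2966 = 46.4% → the internal panel
The 2025 panel wins each proposal group but the internal panel wins overall — the comparison reverses. The 2025 panel's proposals skew toward applied research, which has a lower base rate.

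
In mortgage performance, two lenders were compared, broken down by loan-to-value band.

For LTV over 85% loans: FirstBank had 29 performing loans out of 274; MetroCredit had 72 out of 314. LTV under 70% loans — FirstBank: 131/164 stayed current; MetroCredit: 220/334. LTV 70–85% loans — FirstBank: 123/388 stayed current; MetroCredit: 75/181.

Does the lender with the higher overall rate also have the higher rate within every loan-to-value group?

No

LTV over 85%: FirstBank 29/274 = 10.6%, MetroCredit 72/314 = 22.9% → MetroCredit
LTV under 70%: FirstBank 131/164 = 79.9%, MetroCredit 220/334 = 65.9% → FirstBank
LTV 70–85%: FirstBank 123/388 = 31.7%, MetroCredit 75/181 = 41.4% → MetroCredit
Overall: FirstBank 283/826 = 34.3%, MetroCredit 367/829 = 44.3% → MetroCredit
Neither sweeps: FirstBank wins 1 of 3 groups, MetroCredit wins 2. MetroCredit wins overall but not every group — no Simpson reversal.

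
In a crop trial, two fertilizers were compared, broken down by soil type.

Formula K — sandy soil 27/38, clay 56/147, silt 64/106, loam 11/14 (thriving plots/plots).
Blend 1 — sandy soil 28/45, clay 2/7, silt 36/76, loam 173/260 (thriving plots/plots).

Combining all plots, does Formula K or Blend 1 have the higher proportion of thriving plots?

Blend 1

Sandy soil: Formula K 27/38 = 71.1%, Blend 1 28/45 = 62.2% → Formula K
Clay: Formula K 56/147 = 38.1%, Blend 1 2/7 = 28.6% → Formula K
Silt: Formula K 64/106 = 60.4%, Blend 1 36/76 = 47.4% → Formula K
Loam: Formula K 11/14 = 78.6%, Blend 1 173/260 = 66.5% → Formula K
Overall: Formula K 158/305 = 51.8%, Blend 1 239/388 = 61.6% → Blend 1
(Formula K wins every soil group but Blend 1 wins overall — Formula K's plots skew toward the low-rate clay group.)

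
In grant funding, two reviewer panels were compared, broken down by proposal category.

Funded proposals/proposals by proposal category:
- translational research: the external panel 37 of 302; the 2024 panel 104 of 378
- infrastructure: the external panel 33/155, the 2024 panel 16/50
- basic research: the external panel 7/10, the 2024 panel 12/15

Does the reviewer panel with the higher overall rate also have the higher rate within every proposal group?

Translational research: the external panel 37/302 = 12.3%, the 2024 panel 104/378 = 27.5% → the 2024 panel
Infrastructure: the external panel 33/155 = 21.3%, the 2024 panel 16/50 = 32.0% → the 2024 panel
Basic research: the external panel 7/10 = 70.0%, the 2024 panel 12/15 = 80.0% → the 2024 panel
Overall: the external panel 77/467 = 16.5%, the 2024 panel 132/443 = 29.8% → the 2024 panel
The 2024 panel wins overall and in every proposal group — no reversal.

Yes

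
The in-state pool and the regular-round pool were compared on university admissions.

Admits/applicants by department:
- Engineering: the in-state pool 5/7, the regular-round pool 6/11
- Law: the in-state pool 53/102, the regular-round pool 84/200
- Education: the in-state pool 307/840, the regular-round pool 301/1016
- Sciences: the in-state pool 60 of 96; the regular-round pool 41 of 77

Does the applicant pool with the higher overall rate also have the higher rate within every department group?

Engineering: the in-state pool 5/7 = 71.4%, the regular-round pool 6/11 = 54.5% → the in-state pool
Law: the in-state pool 53/102 = 52.0%, the regular-round pool 84/200 = 42.0% → the in-state pool
Education: the in-state pool 307/840 = 36.5%, the regular-round pool 301/1016 = 29.6% → the in-state pool
Sciences: the in-state pool 60/96 = 62.5%, the regular-round pool 41/77 = 53.2% → the in-state pool
Overall: the in-state pool 425/1045 = 40.7%, the regular-round pool 432/1304 = 33.1% → the in-state pool
The in-state pool wins overall and in every department group — no reversal.

Yes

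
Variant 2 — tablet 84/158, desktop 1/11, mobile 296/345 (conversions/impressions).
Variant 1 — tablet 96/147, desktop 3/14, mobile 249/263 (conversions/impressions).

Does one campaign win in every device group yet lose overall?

No

Tablet: Variant 2 84/158 = 53.2%, Variant 1 96/147 = 65.3% → Variant 1
Desktop: Variant 2 1/11 = 9.1%, Variant 1 3/14 = 21.4% → Variant 1
Mobile: Variant 2 296/345 = 85.8%, Variant 1 249/263 = 94.7% → Variant 1
Overall: Variant 2 381/514 = 74.1%, Variant 1 348/424 = 82.1% → Variant 1
Variant 1 wins overall and in every device group — no reversal.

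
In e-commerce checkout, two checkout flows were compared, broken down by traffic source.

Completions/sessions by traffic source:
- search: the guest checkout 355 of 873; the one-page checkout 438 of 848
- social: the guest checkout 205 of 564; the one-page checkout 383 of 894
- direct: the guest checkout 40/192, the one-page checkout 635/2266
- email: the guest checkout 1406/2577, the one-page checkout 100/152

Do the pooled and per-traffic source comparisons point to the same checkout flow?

Search: the guest checkout 355/873 = 40.7%, the one-page checkout 438/848 = 51.7% → the one-page checkout
Social: the guest checkout 205/564 = 36.3%, the one-page checkout 383/894 = 42.8% → the one-page checkout
Direct: the guest checkout 40/192 = 20.8%, the one-page checkout 635/2266 = 28.0% → the one-page checkout
Email: the guest checkout 1406/2577 = 54.6%, the one-page checkout 100/152 = 65.8% → the one-page checkout
Overall: the guest checkout 2006/4206 = 47.7%, the one-page checkout 1556/4160 = 37.4% → the guest checkout
The one-page checkout wins each traffic group but the guest checkout wins overall — the comparison reverses. The one-page checkout's sessions skew toward direct, which has a lower base rate.

No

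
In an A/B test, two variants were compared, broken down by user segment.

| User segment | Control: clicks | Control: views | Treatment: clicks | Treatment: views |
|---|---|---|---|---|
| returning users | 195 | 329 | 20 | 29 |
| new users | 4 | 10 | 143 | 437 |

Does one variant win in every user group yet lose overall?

Returning users: Control 195/329 = 59.3%, Treatment 20/29 = 69.0% → Treatment
New users: Control 4/10 = 40.0%, Treatment 143/437 = 32.7% → Control
Overall: Control 199/339 = 58.7%, Treatment 163/466 = 35.0% → Control
Neither sweeps: Control wins 1 of 2 groups, Treatment wins 1. Control wins overall but not every group — no Simpson reversal.

No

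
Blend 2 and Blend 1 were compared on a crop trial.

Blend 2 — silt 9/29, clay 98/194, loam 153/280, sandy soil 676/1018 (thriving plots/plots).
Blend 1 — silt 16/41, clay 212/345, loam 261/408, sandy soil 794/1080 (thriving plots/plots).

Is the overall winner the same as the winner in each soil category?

Silt: Blend 2 9/29 = 31.0%, Blend 1 16/41 = 39.0% → Blend 1
Clay: Blend 2 98/194 = 50.5%, Blend 1 212/345 = 61.4% → Blend 1
Loam: Blend 2 153/280 = 54.6%, Blend 1 261/408 = 64.0% → Blend 1
Sandy soil: Blend 2 676/1018 = 66.4%, Blend 1 794/1080 = 73.5% → Blend 1
Overall: Blend 2 936/1521 = 61.5%, Blend 1 1283/1874 = 68.5% → Blend 1
Blend 1 wins overall and in every soil group — no reversal.

Yes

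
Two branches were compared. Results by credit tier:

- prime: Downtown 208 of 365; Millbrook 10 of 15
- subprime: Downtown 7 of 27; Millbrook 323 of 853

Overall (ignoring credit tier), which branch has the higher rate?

Downtown

Prime: Downtown 208/365 = 57.0%, Millbrook 10/15 = 66.7% → Millbrook
Subprime: Downtown 7/27 = 25.9%, Millbrook 323/853 = 37.9% → Millbrook
Overall: Downtown 215/392 = 54.8%, Millbrook 333/868 = 38.4% → Downtown
(Millbrook wins every credit group but Downtown wins overall — Millbrook's applications skew toward the low-rate subprime group.)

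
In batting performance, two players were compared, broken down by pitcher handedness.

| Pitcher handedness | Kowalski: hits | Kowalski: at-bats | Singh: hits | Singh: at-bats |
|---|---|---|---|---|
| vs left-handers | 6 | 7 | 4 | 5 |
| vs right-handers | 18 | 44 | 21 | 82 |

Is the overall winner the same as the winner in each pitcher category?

Vs left-handers: Kowalski 6/7 = 85.7%, Singh 4/5 = 80.0% → Kowalski
Vs right-handers: Kowalski 18/44 = 40.9%, Singh 21/82 = 25.6% → Kowalski
Overall: Kowalski 24/51 = 47.1%, Singh 25/87 = 28.7% → Kowalski
Kowalski wins overall and in every pitcher group — no reversal.

Yes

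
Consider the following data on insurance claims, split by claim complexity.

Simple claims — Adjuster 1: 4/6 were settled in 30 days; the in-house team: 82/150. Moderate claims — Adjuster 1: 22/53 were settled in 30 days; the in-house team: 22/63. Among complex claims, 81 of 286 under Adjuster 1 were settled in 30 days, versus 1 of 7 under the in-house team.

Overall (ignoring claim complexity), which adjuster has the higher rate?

Simple: Adjuster 1 4/6 = 66.7%, the in-house team 82/150 = 54.7% → Adjuster 1
Moderate: Adjuster 1 22/53 = 41.5%, the in-house team 22/63 = 34.9% → Adjuster 1
Complex: Adjuster 1 81/286 = 28.3%, the in-house team 1/7 = 14.3% → Adjuster 1
Overall: Adjuster 1 107/345 = 31.0%, the in-house team 105/220 = 47.7% → the in-house team
(Adjuster 1 wins every claim group but the in-house team wins overall — Adjuster 1's claims skew toward the low-rate complex group.)

the in-house team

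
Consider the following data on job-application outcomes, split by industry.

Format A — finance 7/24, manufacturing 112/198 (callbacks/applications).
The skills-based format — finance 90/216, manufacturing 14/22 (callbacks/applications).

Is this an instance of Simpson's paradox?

Finance: Format A 7/24 = 29.2%, the skills-based format 90/216 = 41.7% → the skills-based format
Manufacturing: Format A 112/198 = 56.6%, the skills-based format 14/22 = 63.6% → the skills-based format
Overall: Format A 119/222 = 53.6%, the skills-based format 104/238 = 43.7% → Format A
The skills-based format wins each industry group but Format A wins overall — the comparison reverses. The skills-based format's applications skew toward finance, which has a lower base rate.

Yes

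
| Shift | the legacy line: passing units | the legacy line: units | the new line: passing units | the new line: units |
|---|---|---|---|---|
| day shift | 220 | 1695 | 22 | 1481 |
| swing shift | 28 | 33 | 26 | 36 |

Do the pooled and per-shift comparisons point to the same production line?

Yes

Day shift: the legacy line 220/1695 = 13.0%, the new line 22/1481 = 1.5% → the legacy line
Swing shift: the legacy line 28/33 = 84.8%, the new line 26/36 = 72.2% → the legacy line
Overall: the legacy line 248/1728 = 14.4%, the new line 48/1517 = 3.2% → the legacy line
The legacy line wins overall and in every shift group — no reversal.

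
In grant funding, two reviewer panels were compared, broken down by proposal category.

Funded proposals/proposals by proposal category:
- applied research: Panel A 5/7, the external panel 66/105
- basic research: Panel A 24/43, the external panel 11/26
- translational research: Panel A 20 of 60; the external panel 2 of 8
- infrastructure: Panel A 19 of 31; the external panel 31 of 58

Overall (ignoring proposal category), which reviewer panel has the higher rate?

Applied research: Panel A 5/7 = 71.4%, the external panel 66/105 = 62.9% → Panel A
Basic research: Panel A 24/43 = 55.8%, the external panel 11/26 = 42.3% → Panel A
Translational research: Panel A 20/60 = 33.3%, the external panel 2/8 = 25.0% → Panel A
Infrastructure: Panel A 19/31 = 61.3%, the external panel 31/58 = 53.4% → Panel A
Overall: Panel A 68/141 = 48.2%, the external panel 110/197 = 55.8% → the external panel
(Panel A wins every proposal group but the external panel wins overall — Panel A's proposals skew toward the low-rate translational research group.)

the external panel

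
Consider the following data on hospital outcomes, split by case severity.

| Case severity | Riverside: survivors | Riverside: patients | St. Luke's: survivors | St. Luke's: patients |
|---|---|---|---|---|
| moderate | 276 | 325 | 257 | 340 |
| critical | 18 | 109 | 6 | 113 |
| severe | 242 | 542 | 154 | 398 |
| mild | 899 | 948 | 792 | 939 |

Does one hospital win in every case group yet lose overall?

No

Moderate: Riverside 276/325 = 84.9%, St. Luke's 257/340 = 75.6% → Riverside
Critical: Riverside 18/109 = 16.5%, St. Luke's 6/113 = 5.3% → Riverside
Severe: Riverside 242/542 = 44.6%, St. Luke's 154/398 = 38.7% → Riverside
Mild: Riverside 899/948 = 94.8%, St. Luke's 792/939 = 84.3% → Riverside
Overall: Riverside 1435/1924 = 74.6%, St. Luke's 1209/1790 = 67.5% → Riverside
Riverside wins overall and in every case group — no reversal.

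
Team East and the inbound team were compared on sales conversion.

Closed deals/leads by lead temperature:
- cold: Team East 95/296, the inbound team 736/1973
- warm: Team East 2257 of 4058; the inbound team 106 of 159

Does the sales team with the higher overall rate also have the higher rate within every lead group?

Cold: Team East 95/296 = 32.1%, the inbound team 736/1973 = 37.3% → the inbound team
Warm: Team East 2257/4058 = 55.6%, the inbound team 106/159 = 66.7% → the inbound team
Overall: Team East 2352/4354 = 54.0%, the inbound team 842/2132 = 39.5% → Team East
The inbound team wins each lead group but Team East wins overall — the comparison reverses. The inbound team's leads skew toward cold, which has a lower base rate.

No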